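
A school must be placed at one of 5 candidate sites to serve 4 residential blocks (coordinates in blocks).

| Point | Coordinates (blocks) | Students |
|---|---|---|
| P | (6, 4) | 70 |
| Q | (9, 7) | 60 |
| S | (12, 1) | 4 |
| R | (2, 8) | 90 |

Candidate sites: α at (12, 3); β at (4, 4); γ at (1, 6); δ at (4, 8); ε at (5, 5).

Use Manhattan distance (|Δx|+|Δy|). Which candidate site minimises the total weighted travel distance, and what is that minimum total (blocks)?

Total weighted distance at each candidate:
  α (12, 3): total = 2268
  β (4, 4): total = 1204
  γ (1, 6): total = 1364
  δ (4, 8): total = 1020
  ε (5, 5): total = 1084
Minimum is at δ with total 1020 blocks.

δ, total 1020 blocks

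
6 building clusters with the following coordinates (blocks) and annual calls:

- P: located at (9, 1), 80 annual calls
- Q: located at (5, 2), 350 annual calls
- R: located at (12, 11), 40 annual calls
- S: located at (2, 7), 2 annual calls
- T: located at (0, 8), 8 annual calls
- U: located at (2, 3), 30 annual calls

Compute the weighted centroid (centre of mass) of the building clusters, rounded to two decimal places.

(5.91, 2.72)

The minimiser of Σwᵢ‖p−pᵢ‖² is the weighted centroid p* = (Σwᵢpᵢ)/(Σwᵢ).
Σwᵢ = 510.
Σwᵢxᵢ = 80·9 + 350·5 + 40·12 + 2·2 + 8·0 + 30·2 = 3014.
Σwᵢyᵢ = 80·1 + 350·2 + 40·11 + 2·7 + 8·8 + 30·3 = 1388.
x* = 3014/510 = 5.91, y* = 1388/510 = 2.72.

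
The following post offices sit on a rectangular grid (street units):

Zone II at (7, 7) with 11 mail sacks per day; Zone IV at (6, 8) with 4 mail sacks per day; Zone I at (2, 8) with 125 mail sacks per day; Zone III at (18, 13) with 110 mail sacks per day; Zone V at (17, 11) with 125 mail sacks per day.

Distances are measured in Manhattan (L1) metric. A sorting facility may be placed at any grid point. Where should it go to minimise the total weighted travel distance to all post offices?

(17, 11)

Manhattan distance separates: Σwᵢ(|x−xᵢ|+|y−yᵢ|) = Σwᵢ|x−xᵢ| + Σwᵢ|y−yᵢ|, so x and y are optimised independently as 1-D weighted medians.
Total weight W = 375; half = 187.5.
x-coordinate, sorted with cumulative weight:
  x=2 (Zone I, w=125) cum 125
  x=6 (Zone IV, w=4) cum 129
  x=7 (Zone II, w=11) cum 140
  x=17 (Zone V, w=125) cum 265  ← median
  x=18 (Zone III, w=110) cum 375
⇒ x* = 17
y-coordinate, sorted with cumulative weight:
  y=7 (Zone II, w=11) cum 11
  y=8 (Zone IV, w=4) cum 15
  y=8 (Zone I, w=125) cum 140
  y=11 (Zone V, w=125) cum 265  ← median
  y=13 (Zone III, w=110) cum 375
⇒ y* = 11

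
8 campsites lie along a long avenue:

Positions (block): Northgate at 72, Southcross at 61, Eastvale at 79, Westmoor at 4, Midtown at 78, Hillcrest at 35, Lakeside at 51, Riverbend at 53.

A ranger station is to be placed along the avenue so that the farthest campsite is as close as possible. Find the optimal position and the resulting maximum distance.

location 41.5, max distance 37.5

The 1-center on a line is the midpoint of the two extreme points: leftmost at 4, rightmost at 79.
Optimal location = (4 + 79)/2 = 41.5; maximum distance = (79 − 4)/2 = 37.5.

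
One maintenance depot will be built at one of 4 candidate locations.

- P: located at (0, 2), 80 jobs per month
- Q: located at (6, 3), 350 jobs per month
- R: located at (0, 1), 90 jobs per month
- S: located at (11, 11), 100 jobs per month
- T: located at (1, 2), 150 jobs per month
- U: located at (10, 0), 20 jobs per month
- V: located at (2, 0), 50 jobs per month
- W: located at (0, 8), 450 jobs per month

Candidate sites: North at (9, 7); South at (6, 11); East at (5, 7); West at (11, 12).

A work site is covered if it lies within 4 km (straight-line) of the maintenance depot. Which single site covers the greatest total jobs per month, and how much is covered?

West, covering 100

Coverage radius r = 4 km; a point is covered iff (Δx)²+(Δy)² ≤ 4² = 16.
  North (9, 7): covers {none} → 0
  South (6, 11): covers {none} → 0
  East (5, 7): covers {none} → 0
  West (11, 12): covers {S} → 100
Maximum coverage at West: 100 jobs per month.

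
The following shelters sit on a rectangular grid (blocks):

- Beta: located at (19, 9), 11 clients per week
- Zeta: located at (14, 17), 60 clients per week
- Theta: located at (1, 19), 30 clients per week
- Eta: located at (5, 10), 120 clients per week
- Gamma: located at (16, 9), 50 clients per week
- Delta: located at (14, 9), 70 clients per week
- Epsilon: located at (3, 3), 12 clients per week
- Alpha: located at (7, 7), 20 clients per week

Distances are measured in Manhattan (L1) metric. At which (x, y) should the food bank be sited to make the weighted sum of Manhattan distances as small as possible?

Manhattan distance separates: Σwᵢ(|x−xᵢ|+|y−yᵢ|) = Σwᵢ|x−xᵢ| + Σwᵢ|y−yᵢ|, so x and y are optimised independently as 1-D weighted medians.
Total weight W = 373; half = 186.5.
x-coordinate, sorted with cumulative weight:
  x=1 (Theta, w=30) cum 30
  x=3 (Epsilon, w=12) cum 42
  x=5 (Eta, w=120) cum 162
  x=7 (Alpha, w=20) cum 182
  x=14 (Zeta, w=60) cum 242  ← median
  x=14 (Delta, w=70) cum 312
  x=16 (Gamma, w=50) cum 362
  x=19 (Beta, w=11) cum 373
⇒ x* = 14
y-coordinate, sorted with cumulative weight:
  y=3 (Epsilon, w=12) cum 12
  y=7 (Alpha, w=20) cum 32
  y=9 (Beta, w=11) cum 43
  y=9 (Gamma, w=50) cum 93
  y=9 (Delta, w=70) cum 163
  y=10 (Eta, w=120) cum 283  ← median
  y=17 (Zeta, w=60) cum 343
  y=19 (Theta, w=30) cum 373
⇒ y* = 10

(14, 10)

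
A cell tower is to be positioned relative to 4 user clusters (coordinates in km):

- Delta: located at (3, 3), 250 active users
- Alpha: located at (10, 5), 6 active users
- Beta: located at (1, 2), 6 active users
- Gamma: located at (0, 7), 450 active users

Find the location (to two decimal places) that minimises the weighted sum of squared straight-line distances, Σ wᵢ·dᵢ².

The minimiser of Σwᵢ‖p−pᵢ‖² is the weighted centroid p* = (Σwᵢpᵢ)/(Σwᵢ).
Σwᵢ = 712.
Σwᵢxᵢ = 250·3 + 6·10 + 6·1 + 450·0 = 816.
Σwᵢyᵢ = 250·3 + 6·5 + 6·2 + 450·7 = 3942.
x* = 816/712 = 1.15, y* = 3942/712 = 5.54.

(1.15, 5.54)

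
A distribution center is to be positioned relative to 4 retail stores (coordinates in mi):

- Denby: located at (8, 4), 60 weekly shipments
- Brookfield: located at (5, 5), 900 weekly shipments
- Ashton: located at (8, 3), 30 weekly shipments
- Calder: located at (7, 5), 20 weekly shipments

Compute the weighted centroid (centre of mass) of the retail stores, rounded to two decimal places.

(5.31, 4.88)

The minimiser of Σwᵢ‖p−pᵢ‖² is the weighted centroid p* = (Σwᵢpᵢ)/(Σwᵢ).
Σwᵢ = 1010.
Σwᵢxᵢ = 60·8 + 900·5 + 30·8 + 20·7 = 5360.
Σwᵢyᵢ = 60·4 + 900·5 + 30·3 + 20·5 = 4930.
x* = 5360/1010 = 5.31, y* = 4930/1010 = 4.88.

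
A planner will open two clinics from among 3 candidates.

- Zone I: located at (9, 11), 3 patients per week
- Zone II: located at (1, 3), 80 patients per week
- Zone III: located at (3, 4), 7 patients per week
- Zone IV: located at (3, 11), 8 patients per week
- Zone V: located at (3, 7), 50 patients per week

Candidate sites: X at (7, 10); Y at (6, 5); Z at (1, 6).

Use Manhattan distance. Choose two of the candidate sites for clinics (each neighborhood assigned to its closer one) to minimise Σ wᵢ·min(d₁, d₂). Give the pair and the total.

Evaluate every pair (each demand assigned to the nearer of the two):
  {X, Z}: total = 467
  {Y, Z}: total = 501
  {X, Y}: total = 887
Best pair: {X, Z} with total 467.

{X, Z}, total 467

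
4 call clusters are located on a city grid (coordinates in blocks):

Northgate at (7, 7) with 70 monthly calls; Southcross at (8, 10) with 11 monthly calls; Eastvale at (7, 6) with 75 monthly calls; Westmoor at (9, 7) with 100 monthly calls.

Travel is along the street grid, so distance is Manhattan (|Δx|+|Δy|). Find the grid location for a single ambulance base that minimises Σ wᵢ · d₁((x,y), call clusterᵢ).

Manhattan distance separates: Σwᵢ(|x−xᵢ|+|y−yᵢ|) = Σwᵢ|x−xᵢ| + Σwᵢ|y−yᵢ|, so x and y are optimised independently as 1-D weighted medians.
Total weight W = 256; half = 128.
x-coordinate, sorted with cumulative weight:
  x=7 (Northgate, w=70) cum 70
  x=7 (Eastvale, w=75) cum 145  ← median
  x=8 (Southcross, w=11) cum 156
  x=9 (Westmoor, w=100) cum 256
⇒ x* = 7
y-coordinate, sorted with cumulative weight:
  y=6 (Eastvale, w=75) cum 75
  y=7 (Northgate, w=70) cum 145  ← median
  y=7 (Westmoor, w=100) cum 245
  y=10 (Southcross, w=11) cum 256
⇒ y* = 7

(7, 7)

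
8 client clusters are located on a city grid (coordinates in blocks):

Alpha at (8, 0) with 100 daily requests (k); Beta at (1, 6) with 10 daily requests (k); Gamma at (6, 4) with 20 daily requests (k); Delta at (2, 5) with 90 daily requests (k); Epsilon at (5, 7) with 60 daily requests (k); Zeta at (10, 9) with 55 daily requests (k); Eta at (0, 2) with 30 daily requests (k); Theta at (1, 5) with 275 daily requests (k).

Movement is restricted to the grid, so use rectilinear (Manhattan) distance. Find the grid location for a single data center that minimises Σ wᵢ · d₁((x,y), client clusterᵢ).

(2, 5)

Manhattan distance separates: Σwᵢ(|x−xᵢ|+|y−yᵢ|) = Σwᵢ|x−xᵢ| + Σwᵢ|y−yᵢ|, so x and y are optimised independently as 1-D weighted medians.
Total weight W = 640; half = 320.
x-coordinate, sorted with cumulative weight:
  x=0 (Eta, w=30) cum 30
  x=1 (Beta, w=10) cum 40
  x=1 (Theta, w=275) cum 315
  x=2 (Delta, w=90) cum 405  ← median
  x=5 (Epsilon, w=60) cum 465
  x=6 (Gamma, w=20) cum 485
  x=8 (Alpha, w=100) cum 585
  x=10 (Zeta, w=55) cum 640
⇒ x* = 2
y-coordinate, sorted with cumulative weight:
  y=0 (Alpha, w=100) cum 100
  y=2 (Eta, w=30) cum 130
  y=4 (Gamma, w=20) cum 150
  y=5 (Delta, w=90) cum 240
  y=5 (Theta, w=275) cum 515  ← median
  y=6 (Beta, w=10) cum 525
  y=7 (Epsilon, w=60) cum 585
  y=9 (Zeta, w=55) cum 640
⇒ y* = 5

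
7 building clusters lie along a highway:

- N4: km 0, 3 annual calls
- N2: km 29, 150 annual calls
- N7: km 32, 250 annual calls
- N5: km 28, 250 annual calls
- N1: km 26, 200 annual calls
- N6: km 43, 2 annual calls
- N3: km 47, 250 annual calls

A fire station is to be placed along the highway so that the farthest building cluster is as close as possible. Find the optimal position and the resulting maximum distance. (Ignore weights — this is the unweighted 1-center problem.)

location 23.5, max distance 23.5

The 1-center on a line is the midpoint of the two extreme points: leftmost at 0, rightmost at 47.
Optimal location = (0 + 47)/2 = 23.5; maximum distance = (47 − 0)/2 = 23.5.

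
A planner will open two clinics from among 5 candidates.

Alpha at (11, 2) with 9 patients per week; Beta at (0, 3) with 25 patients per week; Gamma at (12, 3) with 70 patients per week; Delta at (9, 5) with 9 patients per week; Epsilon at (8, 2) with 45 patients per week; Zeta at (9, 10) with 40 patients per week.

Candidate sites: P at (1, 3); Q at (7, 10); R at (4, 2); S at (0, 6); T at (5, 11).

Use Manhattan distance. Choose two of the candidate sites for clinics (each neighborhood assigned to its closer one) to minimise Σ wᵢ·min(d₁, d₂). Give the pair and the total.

{Q, R}, total 1141

Evaluate every pair (each demand assigned to the nearer of the two):
  {Q, R}: total = 1141
  {R, T}: total = 1270
  {P, Q}: total = 1397
  {P, R}: total = 1490
  {R, S}: total = 1540
  {P, T}: total = 1544
  {Q, S}: total = 1571
  {Q, T}: total = 1821
  {P, S}: total = 1864
  {S, T}: total = 2090
Best pair: {Q, R} with total 1141.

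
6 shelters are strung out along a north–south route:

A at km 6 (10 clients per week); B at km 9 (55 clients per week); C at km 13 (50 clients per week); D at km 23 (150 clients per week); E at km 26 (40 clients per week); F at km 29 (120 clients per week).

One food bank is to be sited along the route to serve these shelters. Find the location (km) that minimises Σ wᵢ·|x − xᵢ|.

x = 23

For a sum of weighted absolute distances on a line, the optimum is the weighted median (not the mean). Total weight W = 425; half-weight = 212.5.
Sort by position and accumulate weight:
  km 6 (A, w=10) → cum 10
  km 9 (B, w=55) → cum 65
  km 13 (C, w=50) → cum 115
  km 23 (D, w=150) → cum 265  ≥ 212.5 → median here
  km 26 (E, w=40) → cum 305
  km 29 (F, w=120) → cum 425
Optimal location: km 23.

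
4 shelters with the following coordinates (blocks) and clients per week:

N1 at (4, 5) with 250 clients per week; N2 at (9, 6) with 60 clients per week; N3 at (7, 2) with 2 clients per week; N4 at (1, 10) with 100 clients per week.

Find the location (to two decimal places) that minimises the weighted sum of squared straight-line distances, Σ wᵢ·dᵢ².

(4.01, 6.34)

The minimiser of Σwᵢ‖p−pᵢ‖² is the weighted centroid p* = (Σwᵢpᵢ)/(Σwᵢ).
Σwᵢ = 412.
Σwᵢxᵢ = 250·4 + 60·9 + 2·7 + 100·1 = 1654.
Σwᵢyᵢ = 250·5 + 60·6 + 2·2 + 100·10 = 2614.
x* = 1654/412 = 4.01, y* = 2614/412 = 6.34.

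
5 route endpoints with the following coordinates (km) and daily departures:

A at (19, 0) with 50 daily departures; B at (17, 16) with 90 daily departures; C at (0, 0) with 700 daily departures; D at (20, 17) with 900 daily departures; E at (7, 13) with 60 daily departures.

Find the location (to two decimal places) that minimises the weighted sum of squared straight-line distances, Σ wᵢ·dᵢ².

The minimiser of Σwᵢ‖p−pᵢ‖² is the weighted centroid p* = (Σwᵢpᵢ)/(Σwᵢ).
Σwᵢ = 1800.
Σwᵢxᵢ = 50·19 + 90·17 + 700·0 + 900·20 + 60·7 = 20900.
Σwᵢyᵢ = 50·0 + 90·16 + 700·0 + 900·17 + 60·13 = 17520.
x* = 20900/1800 = 11.61, y* = 17520/1800 = 9.73.

(11.61, 9.73)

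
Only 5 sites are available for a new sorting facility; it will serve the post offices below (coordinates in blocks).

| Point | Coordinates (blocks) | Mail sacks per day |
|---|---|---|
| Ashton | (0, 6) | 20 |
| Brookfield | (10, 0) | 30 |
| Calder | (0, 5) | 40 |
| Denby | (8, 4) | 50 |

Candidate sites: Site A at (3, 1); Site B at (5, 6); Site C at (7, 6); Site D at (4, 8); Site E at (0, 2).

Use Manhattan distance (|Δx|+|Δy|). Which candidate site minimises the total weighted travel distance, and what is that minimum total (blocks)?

Total weighted distance at each candidate:
  Site A (3, 1): total = 1080
  Site B (5, 6): total = 920
  Site C (7, 6): total = 880
  Site D (4, 8): total = 1220
  Site E (0, 2): total = 1060
Minimum is at Site C with total 880 blocks.

Site C, total 880 blocks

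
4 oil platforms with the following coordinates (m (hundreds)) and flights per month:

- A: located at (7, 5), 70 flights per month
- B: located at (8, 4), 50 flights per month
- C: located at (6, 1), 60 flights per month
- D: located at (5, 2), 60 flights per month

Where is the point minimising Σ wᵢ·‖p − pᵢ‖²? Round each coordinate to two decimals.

(6.46, 3.04)

The minimiser of Σwᵢ‖p−pᵢ‖² is the weighted centroid p* = (Σwᵢpᵢ)/(Σwᵢ).
Σwᵢ = 240.
Σwᵢxᵢ = 70·7 + 50·8 + 60·6 + 60·5 = 1550.
Σwᵢyᵢ = 70·5 + 50·4 + 60·1 + 60·2 = 730.
x* = 1550/240 = 6.46, y* = 730/240 = 3.04.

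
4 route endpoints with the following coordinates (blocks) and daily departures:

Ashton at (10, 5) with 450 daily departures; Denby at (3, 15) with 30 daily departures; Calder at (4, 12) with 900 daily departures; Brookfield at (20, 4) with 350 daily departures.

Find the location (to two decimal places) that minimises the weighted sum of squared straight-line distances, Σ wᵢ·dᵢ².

The minimiser of Σwᵢ‖p−pᵢ‖² is the weighted centroid p* = (Σwᵢpᵢ)/(Σwᵢ).
Σwᵢ = 1730.
Σwᵢxᵢ = 450·10 + 30·3 + 900·4 + 350·20 = 15190.
Σwᵢyᵢ = 450·5 + 30·15 + 900·12 + 350·4 = 14900.
x* = 15190/1730 = 8.78, y* = 14900/1730 = 8.61.

(8.78, 8.61)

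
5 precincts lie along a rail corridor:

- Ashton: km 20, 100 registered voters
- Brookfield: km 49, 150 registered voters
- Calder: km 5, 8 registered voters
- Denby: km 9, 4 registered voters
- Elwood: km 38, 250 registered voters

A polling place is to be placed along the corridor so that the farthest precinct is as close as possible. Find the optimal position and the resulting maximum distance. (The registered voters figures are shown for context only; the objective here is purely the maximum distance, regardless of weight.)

The 1-center on a line is the midpoint of the two extreme points: leftmost at 5, rightmost at 49.
Optimal location = (5 + 49)/2 = 27; maximum distance = (49 − 5)/2 = 22.

location 27, max distance 22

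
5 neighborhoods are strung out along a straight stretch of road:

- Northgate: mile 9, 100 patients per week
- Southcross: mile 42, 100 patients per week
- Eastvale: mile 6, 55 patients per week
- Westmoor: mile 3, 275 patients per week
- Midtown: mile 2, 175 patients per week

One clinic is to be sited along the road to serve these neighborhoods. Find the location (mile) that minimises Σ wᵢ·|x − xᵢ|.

x = 3

For a sum of weighted absolute distances on a line, the optimum is the weighted median (not the mean). Total weight W = 705; half-weight = 352.5.
Sort by position and accumulate weight:
  mile 2 (Midtown, w=175) → cum 175
  mile 3 (Westmoor, w=275) → cum 450  ≥ 352.5 → median here
  mile 6 (Eastvale, w=55) → cum 505
  mile 9 (Northgate, w=100) → cum 605
  mile 42 (Southcross, w=100) → cum 705
Optimal location: mile 3.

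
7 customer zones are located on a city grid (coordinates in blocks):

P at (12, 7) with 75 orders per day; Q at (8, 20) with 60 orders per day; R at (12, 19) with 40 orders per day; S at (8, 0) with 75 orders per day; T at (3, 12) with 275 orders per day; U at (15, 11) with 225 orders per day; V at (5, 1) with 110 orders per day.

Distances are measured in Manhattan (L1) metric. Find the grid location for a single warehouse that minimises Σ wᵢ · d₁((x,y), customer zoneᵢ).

(8, 11)

Manhattan distance separates: Σwᵢ(|x−xᵢ|+|y−yᵢ|) = Σwᵢ|x−xᵢ| + Σwᵢ|y−yᵢ|, so x and y are optimised independently as 1-D weighted medians.
Total weight W = 860; half = 430.
x-coordinate, sorted with cumulative weight:
  x=3 (T, w=275) cum 275
  x=5 (V, w=110) cum 385
  x=8 (Q, w=60) cum 445  ← median
  x=8 (S, w=75) cum 520
  x=12 (P, w=75) cum 595
  x=12 (R, w=40) cum 635
  x=15 (U, w=225) cum 860
⇒ x* = 8
y-coordinate, sorted with cumulative weight:
  y=0 (S, w=75) cum 75
  y=1 (V, w=110) cum 185
  y=7 (P, w=75) cum 260
  y=11 (U, w=225) cum 485  ← median
  y=12 (T, w=275) cum 760
  y=19 (R, w=40) cum 800
  y=20 (Q, w=60) cum 860
⇒ y* = 11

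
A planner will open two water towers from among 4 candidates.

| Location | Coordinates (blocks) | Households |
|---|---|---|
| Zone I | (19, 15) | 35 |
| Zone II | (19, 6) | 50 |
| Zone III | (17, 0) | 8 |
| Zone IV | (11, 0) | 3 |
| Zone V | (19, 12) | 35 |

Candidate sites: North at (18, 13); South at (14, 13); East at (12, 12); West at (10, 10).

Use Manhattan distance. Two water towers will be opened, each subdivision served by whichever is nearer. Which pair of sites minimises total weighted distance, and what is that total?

Evaluate every pair (each demand assigned to the nearer of the two):
  {North, West}: total = 720
  {North, East}: total = 726
  {North, South}: total = 735
  {South, West}: total = 1216
  {South, East}: total = 1222
  {East, West}: total = 1414
Best pair: {North, West} with total 720.

{North, West}, total 720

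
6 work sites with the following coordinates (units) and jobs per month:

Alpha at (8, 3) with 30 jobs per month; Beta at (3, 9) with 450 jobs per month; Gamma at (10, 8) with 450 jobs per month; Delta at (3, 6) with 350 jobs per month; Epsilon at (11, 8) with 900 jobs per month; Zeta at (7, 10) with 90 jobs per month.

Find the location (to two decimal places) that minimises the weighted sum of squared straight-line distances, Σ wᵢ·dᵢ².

The minimiser of Σwᵢ‖p−pᵢ‖² is the weighted centroid p* = (Σwᵢpᵢ)/(Σwᵢ).
Σwᵢ = 2270.
Σwᵢxᵢ = 30·8 + 450·3 + 450·10 + 350·3 + 900·11 + 90·7 = 17670.
Σwᵢyᵢ = 30·3 + 450·9 + 450·8 + 350·6 + 900·8 + 90·10 = 17940.
x* = 17670/2270 = 7.78, y* = 17940/2270 = 7.90.

(7.78, 7.90)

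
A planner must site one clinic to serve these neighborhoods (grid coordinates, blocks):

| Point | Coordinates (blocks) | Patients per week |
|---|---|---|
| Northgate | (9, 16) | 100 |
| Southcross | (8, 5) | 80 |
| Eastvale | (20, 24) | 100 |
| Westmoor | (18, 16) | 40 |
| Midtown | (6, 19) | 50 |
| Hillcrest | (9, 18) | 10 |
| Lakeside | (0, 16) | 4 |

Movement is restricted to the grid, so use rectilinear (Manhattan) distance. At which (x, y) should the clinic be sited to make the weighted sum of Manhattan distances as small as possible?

(9, 16)

Manhattan distance separates: Σwᵢ(|x−xᵢ|+|y−yᵢ|) = Σwᵢ|x−xᵢ| + Σwᵢ|y−yᵢ|, so x and y are optimised independently as 1-D weighted medians.
Total weight W = 384; half = 192.
x-coordinate, sorted with cumulative weight:
  x=0 (Lakeside, w=4) cum 4
  x=6 (Midtown, w=50) cum 54
  x=8 (Southcross, w=80) cum 134
  x=9 (Northgate, w=100) cum 234  ← median
  x=9 (Hillcrest, w=10) cum 244
  x=18 (Westmoor, w=40) cum 284
  x=20 (Eastvale, w=100) cum 384
⇒ x* = 9
y-coordinate, sorted with cumulative weight:
  y=5 (Southcross, w=80) cum 80
  y=16 (Northgate, w=100) cum 180
  y=16 (Westmoor, w=40) cum 220  ← median
  y=16 (Lakeside, w=4) cum 224
  y=18 (Hillcrest, w=10) cum 234
  y=19 (Midtown, w=50) cum 284
  y=24 (Eastvale, w=100) cum 384
⇒ y* = 16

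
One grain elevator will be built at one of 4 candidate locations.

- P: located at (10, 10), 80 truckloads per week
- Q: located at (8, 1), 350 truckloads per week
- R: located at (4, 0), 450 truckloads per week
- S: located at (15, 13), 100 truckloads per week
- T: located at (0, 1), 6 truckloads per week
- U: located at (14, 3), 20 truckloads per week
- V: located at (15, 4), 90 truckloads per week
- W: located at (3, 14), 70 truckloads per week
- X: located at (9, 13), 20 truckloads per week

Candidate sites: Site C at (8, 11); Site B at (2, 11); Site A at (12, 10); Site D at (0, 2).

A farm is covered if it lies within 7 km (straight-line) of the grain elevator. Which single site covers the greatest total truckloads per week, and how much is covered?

Coverage radius r = 7 km; a point is covered iff (Δx)²+(Δy)² ≤ 7² = 49.
  Site C (8, 11): covers {P, W, X} → 170
  Site B (2, 11): covers {W} → 70
  Site A (12, 10): covers {P, S, V, X} → 290
  Site D (0, 2): covers {R, T} → 456
Maximum coverage at Site D: 456 truckloads per week.

Site D, covering 456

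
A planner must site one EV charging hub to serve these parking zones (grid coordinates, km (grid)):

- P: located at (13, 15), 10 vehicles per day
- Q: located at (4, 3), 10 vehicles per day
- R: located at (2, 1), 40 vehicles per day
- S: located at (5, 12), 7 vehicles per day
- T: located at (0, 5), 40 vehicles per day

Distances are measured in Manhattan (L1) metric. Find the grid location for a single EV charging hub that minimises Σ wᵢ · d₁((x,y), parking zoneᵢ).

(2, 5)

Manhattan distance separates: Σwᵢ(|x−xᵢ|+|y−yᵢ|) = Σwᵢ|x−xᵢ| + Σwᵢ|y−yᵢ|, so x and y are optimised independently as 1-D weighted medians.
Total weight W = 107; half = 53.5.
x-coordinate, sorted with cumulative weight:
  x=0 (T, w=40) cum 40
  x=2 (R, w=40) cum 80  ← median
  x=4 (Q, w=10) cum 90
  x=5 (S, w=7) cum 97
  x=13 (P, w=10) cum 107
⇒ x* = 2
y-coordinate, sorted with cumulative weight:
  y=1 (R, w=40) cum 40
  y=3 (Q, w=10) cum 50
  y=5 (T, w=40) cum 90  ← median
  y=12 (S, w=7) cum 97
  y=15 (P, w=10) cum 107
⇒ y* = 5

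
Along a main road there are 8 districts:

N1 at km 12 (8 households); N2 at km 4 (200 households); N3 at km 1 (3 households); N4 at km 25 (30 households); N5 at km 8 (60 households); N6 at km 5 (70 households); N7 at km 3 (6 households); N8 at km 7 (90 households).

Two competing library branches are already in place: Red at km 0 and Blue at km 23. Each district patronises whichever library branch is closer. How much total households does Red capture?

429

The indifferent point is the midpoint (0+23)/2 = 11.5; districts left of it (closer to Red at 0) go to Red, those right go to Blue.
  N3 at 1 (w=3) → Red
  N7 at 3 (w=6) → Red
  N2 at 4 (w=200) → Red
  N6 at 5 (w=70) → Red
  N8 at 7 (w=90) → Red
  N5 at 8 (w=60) → Red
  N1 at 12 (w=8) → Blue
  N4 at 25 (w=30) → Blue
Red captures 429; Blue captures 38.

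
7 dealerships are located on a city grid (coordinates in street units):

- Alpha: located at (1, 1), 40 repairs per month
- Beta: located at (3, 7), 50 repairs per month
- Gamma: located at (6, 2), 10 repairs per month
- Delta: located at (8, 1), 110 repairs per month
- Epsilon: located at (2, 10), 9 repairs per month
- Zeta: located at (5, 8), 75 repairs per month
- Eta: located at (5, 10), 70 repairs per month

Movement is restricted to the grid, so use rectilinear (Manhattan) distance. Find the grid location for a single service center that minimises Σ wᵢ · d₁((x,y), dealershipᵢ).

Manhattan distance separates: Σwᵢ(|x−xᵢ|+|y−yᵢ|) = Σwᵢ|x−xᵢ| + Σwᵢ|y−yᵢ|, so x and y are optimised independently as 1-D weighted medians.
Total weight W = 364; half = 182.
x-coordinate, sorted with cumulative weight:
  x=1 (Alpha, w=40) cum 40
  x=2 (Epsilon, w=9) cum 49
  x=3 (Beta, w=50) cum 99
  x=5 (Zeta, w=75) cum 174
  x=5 (Eta, w=70) cum 244  ← median
  x=6 (Gamma, w=10) cum 254
  x=8 (Delta, w=110) cum 364
⇒ x* = 5
y-coordinate, sorted with cumulative weight:
  y=1 (Alpha, w=40) cum 40
  y=1 (Delta, w=110) cum 150
  y=2 (Gamma, w=10) cum 160
  y=7 (Beta, w=50) cum 210  ← median
  y=8 (Zeta, w=75) cum 285
  y=10 (Epsilon, w=9) cum 294
  y=10 (Eta, w=70) cum 364
⇒ y* = 7

(5, 7)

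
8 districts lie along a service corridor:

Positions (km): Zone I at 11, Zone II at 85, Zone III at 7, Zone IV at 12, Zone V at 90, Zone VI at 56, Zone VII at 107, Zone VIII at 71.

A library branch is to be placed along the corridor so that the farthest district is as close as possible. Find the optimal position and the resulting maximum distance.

location 57, max distance 50

The 1-center on a line is the midpoint of the two extreme points: leftmost at 7, rightmost at 107.
Optimal location = (7 + 107)/2 = 57; maximum distance = (107 − 7)/2 = 50.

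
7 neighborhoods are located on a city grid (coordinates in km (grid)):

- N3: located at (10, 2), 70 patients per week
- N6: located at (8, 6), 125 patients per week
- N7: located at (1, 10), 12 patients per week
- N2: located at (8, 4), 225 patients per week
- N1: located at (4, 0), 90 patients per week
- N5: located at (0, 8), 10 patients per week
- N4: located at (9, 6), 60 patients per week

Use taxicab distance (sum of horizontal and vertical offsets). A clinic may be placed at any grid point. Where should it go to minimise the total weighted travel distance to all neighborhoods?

(8, 4)

Manhattan distance separates: Σwᵢ(|x−xᵢ|+|y−yᵢ|) = Σwᵢ|x−xᵢ| + Σwᵢ|y−yᵢ|, so x and y are optimised independently as 1-D weighted medians.
Total weight W = 592; half = 296.
x-coordinate, sorted with cumulative weight:
  x=0 (N5, w=10) cum 10
  x=1 (N7, w=12) cum 22
  x=4 (N1, w=90) cum 112
  x=8 (N6, w=125) cum 237
  x=8 (N2, w=225) cum 462  ← median
  x=9 (N4, w=60) cum 522
  x=10 (N3, w=70) cum 592
⇒ x* = 8
y-coordinate, sorted with cumulative weight:
  y=0 (N1, w=90) cum 90
  y=2 (N3, w=70) cum 160
  y=4 (N2, w=225) cum 385  ← median
  y=6 (N6, w=125) cum 510
  y=6 (N4, w=60) cum 570
  y=8 (N5, w=10) cum 580
  y=10 (N7, w=12) cum 592
⇒ y* = 4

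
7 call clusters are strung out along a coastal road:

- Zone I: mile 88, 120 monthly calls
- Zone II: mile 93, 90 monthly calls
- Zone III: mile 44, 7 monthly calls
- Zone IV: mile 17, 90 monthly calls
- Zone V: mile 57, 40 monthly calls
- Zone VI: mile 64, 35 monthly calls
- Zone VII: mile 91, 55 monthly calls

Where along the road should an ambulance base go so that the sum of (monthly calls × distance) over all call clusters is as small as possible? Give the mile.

x = 88

For a sum of weighted absolute distances on a line, the optimum is the weighted median (not the mean). Total weight W = 437; half-weight = 218.5.
Sort by position and accumulate weight:
  mile 17 (Zone IV, w=90) → cum 90
  mile 44 (Zone III, w=7) → cum 97
  mile 57 (Zone V, w=40) → cum 137
  mile 64 (Zone VI, w=35) → cum 172
  mile 88 (Zone I, w=120) → cum 292  ≥ 218.5 → median here
  mile 91 (Zone VII, w=55) → cum 347
  mile 93 (Zone II, w=90) → cum 437
Optimal location: mile 88.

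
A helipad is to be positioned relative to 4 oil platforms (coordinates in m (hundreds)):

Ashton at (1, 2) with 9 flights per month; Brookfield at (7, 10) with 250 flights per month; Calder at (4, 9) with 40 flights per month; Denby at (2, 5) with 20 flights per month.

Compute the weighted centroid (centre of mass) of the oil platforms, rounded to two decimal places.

The minimiser of Σwᵢ‖p−pᵢ‖² is the weighted centroid p* = (Σwᵢpᵢ)/(Σwᵢ).
Σwᵢ = 319.
Σwᵢxᵢ = 9·1 + 250·7 + 40·4 + 20·2 = 1959.
Σwᵢyᵢ = 9·2 + 250·10 + 40·9 + 20·5 = 2978.
x* = 1959/319 = 6.14, y* = 2978/319 = 9.34.

(6.14, 9.34)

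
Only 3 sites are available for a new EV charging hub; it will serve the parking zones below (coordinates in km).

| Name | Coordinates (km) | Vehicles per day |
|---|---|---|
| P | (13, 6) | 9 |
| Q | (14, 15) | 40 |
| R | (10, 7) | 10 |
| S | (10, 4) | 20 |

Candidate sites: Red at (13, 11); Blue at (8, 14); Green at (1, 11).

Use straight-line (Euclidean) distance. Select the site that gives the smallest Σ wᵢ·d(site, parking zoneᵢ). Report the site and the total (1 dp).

Total weighted distance at each candidate:
  Red (13, 11): total = 412.2
  Blue (8, 14): total = 605.0
  Green (1, 11): total = 987.6
Minimum is at Red with total 412.2 km.

Red, total 412.2 km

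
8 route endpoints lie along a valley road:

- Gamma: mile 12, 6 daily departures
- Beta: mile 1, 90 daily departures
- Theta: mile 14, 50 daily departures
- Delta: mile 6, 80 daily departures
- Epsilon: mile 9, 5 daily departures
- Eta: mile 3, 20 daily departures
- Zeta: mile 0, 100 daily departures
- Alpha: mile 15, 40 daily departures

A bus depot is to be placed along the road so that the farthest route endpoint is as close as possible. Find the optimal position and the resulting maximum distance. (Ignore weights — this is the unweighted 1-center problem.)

location 7.5, max distance 7.5

The 1-center on a line is the midpoint of the two extreme points: leftmost at 0, rightmost at 15.
Optimal location = (0 + 15)/2 = 7.5; maximum distance = (15 − 0)/2 = 7.5.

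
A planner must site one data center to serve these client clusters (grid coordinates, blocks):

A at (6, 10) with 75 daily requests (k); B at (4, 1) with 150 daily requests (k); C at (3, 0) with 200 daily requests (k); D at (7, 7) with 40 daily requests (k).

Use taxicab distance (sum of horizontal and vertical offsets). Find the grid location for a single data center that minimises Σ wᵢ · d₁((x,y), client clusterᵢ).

Manhattan distance separates: Σwᵢ(|x−xᵢ|+|y−yᵢ|) = Σwᵢ|x−xᵢ| + Σwᵢ|y−yᵢ|, so x and y are optimised independently as 1-D weighted medians.
Total weight W = 465; half = 232.5.
x-coordinate, sorted with cumulative weight:
  x=3 (C, w=200) cum 200
  x=4 (B, w=150) cum 350  ← median
  x=6 (A, w=75) cum 425
  x=7 (D, w=40) cum 465
⇒ x* = 4
y-coordinate, sorted with cumulative weight:
  y=0 (C, w=200) cum 200
  y=1 (B, w=150) cum 350  ← median
  y=7 (D, w=40) cum 390
  y=10 (A, w=75) cum 465
⇒ y* = 1

(4, 1)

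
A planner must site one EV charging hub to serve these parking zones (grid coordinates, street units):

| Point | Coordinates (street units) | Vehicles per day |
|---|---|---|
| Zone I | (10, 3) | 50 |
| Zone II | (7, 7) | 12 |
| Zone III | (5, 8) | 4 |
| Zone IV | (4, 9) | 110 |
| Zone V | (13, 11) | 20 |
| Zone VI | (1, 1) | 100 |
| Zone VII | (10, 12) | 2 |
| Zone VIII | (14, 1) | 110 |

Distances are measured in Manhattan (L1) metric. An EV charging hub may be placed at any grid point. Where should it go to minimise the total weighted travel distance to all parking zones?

Manhattan distance separates: Σwᵢ(|x−xᵢ|+|y−yᵢ|) = Σwᵢ|x−xᵢ| + Σwᵢ|y−yᵢ|, so x and y are optimised independently as 1-D weighted medians.
Total weight W = 408; half = 204.
x-coordinate, sorted with cumulative weight:
  x=1 (Zone VI, w=100) cum 100
  x=4 (Zone IV, w=110) cum 210  ← median
  x=5 (Zone III, w=4) cum 214
  x=7 (Zone II, w=12) cum 226
  x=10 (Zone I, w=50) cum 276
  x=10 (Zone VII, w=2) cum 278
  x=13 (Zone V, w=20) cum 298
  x=14 (Zone VIII, w=110) cum 408
⇒ x* = 4
y-coordinate, sorted with cumulative weight:
  y=1 (Zone VI, w=100) cum 100
  y=1 (Zone VIII, w=110) cum 210  ← median
  y=3 (Zone I, w=50) cum 260
  y=7 (Zone II, w=12) cum 272
  y=8 (Zone III, w=4) cum 276
  y=9 (Zone IV, w=110) cum 386
  y=11 (Zone V, w=20) cum 406
  y=12 (Zone VII, w=2) cum 408
⇒ y* = 1

(4, 1)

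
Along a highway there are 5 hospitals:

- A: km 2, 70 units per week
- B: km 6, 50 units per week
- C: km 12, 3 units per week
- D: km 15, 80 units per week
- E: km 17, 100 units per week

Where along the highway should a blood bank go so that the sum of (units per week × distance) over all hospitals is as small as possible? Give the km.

For a sum of weighted absolute distances on a line, the optimum is the weighted median (not the mean). Total weight W = 303; half-weight = 151.5.
Sort by position and accumulate weight:
  km 2 (A, w=70) → cum 70
  km 6 (B, w=50) → cum 120
  km 12 (C, w=3) → cum 123
  km 15 (D, w=80) → cum 203  ≥ 151.5 → median here
  km 17 (E, w=100) → cum 303
Optimal location: km 15.

x = 15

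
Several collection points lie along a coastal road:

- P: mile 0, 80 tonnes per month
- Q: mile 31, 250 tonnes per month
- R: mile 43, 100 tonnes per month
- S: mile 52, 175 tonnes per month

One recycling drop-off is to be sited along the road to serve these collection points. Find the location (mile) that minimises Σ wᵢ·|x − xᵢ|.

x = 31

For a sum of weighted absolute distances on a line, the optimum is the weighted median (not the mean). Total weight W = 605; half-weight = 302.5.
Sort by position and accumulate weight:
  mile 0 (P, w=80) → cum 80
  mile 31 (Q, w=250) → cum 330  ≥ 302.5 → median here
  mile 43 (R, w=100) → cum 430
  mile 52 (S, w=175) → cum 605
Optimal location: mile 31.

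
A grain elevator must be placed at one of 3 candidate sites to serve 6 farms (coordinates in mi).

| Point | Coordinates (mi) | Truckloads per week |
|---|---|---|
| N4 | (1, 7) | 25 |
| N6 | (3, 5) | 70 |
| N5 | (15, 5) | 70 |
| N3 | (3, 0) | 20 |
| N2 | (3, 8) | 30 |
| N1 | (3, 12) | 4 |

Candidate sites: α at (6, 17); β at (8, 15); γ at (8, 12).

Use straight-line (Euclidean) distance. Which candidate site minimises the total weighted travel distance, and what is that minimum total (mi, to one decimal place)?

Total weighted distance at each candidate:
  α (6, 17): total = 2848.5
  β (8, 15): total = 2500.5
  γ (8, 12): total = 1982.3
Minimum is at γ with total 1982.3 mi.

γ, total 1982.3 mi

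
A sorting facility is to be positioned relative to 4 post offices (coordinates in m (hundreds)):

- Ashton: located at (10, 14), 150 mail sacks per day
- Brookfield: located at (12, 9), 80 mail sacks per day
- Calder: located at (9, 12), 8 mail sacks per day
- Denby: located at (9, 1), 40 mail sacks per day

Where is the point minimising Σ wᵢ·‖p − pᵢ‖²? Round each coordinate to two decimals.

(10.40, 10.63)

The minimiser of Σwᵢ‖p−pᵢ‖² is the weighted centroid p* = (Σwᵢpᵢ)/(Σwᵢ).
Σwᵢ = 278.
Σwᵢxᵢ = 150·10 + 80·12 + 8·9 + 40·9 = 2892.
Σwᵢyᵢ = 150·14 + 80·9 + 8·12 + 40·1 = 2956.
x* = 2892/278 = 10.40, y* = 2956/278 = 10.63.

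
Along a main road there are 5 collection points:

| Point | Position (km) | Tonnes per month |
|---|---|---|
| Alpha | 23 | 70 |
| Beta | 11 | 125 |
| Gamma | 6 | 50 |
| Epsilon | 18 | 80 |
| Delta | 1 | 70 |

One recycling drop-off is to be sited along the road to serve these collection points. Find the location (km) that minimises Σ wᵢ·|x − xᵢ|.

For a sum of weighted absolute distances on a line, the optimum is the weighted median (not the mean). Total weight W = 395; half-weight = 197.5.
Sort by position and accumulate weight:
  km 1 (Delta, w=70) → cum 70
  km 6 (Gamma, w=50) → cum 120
  km 11 (Beta, w=125) → cum 245  ≥ 197.5 → median here
  km 18 (Epsilon, w=80) → cum 325
  km 23 (Alpha, w=70) → cum 395
Optimal location: km 11.

x = 11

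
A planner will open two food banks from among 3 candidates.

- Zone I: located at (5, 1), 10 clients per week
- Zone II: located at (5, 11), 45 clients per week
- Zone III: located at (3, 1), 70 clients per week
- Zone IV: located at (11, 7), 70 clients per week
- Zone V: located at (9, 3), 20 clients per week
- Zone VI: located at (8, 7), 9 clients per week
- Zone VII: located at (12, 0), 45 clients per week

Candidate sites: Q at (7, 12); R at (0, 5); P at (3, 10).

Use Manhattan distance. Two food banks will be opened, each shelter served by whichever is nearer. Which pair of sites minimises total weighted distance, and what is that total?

Evaluate every pair (each demand assigned to the nearer of the two):
  {Q, R}: total = 2384
  {R, P}: total = 2542
  {Q, P}: total = 2544
Best pair: {Q, R} with total 2384.

{Q, R}, total 2384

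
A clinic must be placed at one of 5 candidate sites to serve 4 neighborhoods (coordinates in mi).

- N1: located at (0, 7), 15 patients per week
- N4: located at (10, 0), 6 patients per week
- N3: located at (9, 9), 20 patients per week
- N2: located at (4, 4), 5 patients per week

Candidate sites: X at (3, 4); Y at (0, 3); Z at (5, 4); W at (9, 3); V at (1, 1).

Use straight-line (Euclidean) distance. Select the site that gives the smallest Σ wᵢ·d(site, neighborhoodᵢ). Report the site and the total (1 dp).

Total weighted distance at each candidate:
  X (3, 4): total = 273.2
  Y (0, 3): total = 359.6
  Z (5, 4): total = 258.9
  W (9, 3): total = 312.2
  V (1, 1): total = 393.1
Minimum is at Z with total 258.9 mi.

Z, total 258.9 mi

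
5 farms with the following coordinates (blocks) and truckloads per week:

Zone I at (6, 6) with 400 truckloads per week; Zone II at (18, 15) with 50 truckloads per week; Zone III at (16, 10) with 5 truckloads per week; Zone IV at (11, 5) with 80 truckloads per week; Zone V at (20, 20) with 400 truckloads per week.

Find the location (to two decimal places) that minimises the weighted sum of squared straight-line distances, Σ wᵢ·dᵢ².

The minimiser of Σwᵢ‖p−pᵢ‖² is the weighted centroid p* = (Σwᵢpᵢ)/(Σwᵢ).
Σwᵢ = 935.
Σwᵢxᵢ = 400·6 + 50·18 + 5·16 + 80·11 + 400·20 = 12260.
Σwᵢyᵢ = 400·6 + 50·15 + 5·10 + 80·5 + 400·20 = 11600.
x* = 12260/935 = 13.11, y* = 11600/935 = 12.41.

(13.11, 12.41)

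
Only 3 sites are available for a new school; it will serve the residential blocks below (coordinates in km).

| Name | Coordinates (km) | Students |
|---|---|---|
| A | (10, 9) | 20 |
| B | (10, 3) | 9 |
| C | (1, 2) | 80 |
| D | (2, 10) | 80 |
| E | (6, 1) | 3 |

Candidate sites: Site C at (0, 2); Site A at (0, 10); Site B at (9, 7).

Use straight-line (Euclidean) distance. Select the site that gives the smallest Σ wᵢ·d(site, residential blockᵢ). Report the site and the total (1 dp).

Site C, total 1092.5 km

Total weighted distance at each candidate:
  Site C (0, 2): total = 1092.5
  Site A (0, 10): total = 1148.3
  Site B (9, 7): total = 1465.9
Minimum is at Site C with total 1092.5 km.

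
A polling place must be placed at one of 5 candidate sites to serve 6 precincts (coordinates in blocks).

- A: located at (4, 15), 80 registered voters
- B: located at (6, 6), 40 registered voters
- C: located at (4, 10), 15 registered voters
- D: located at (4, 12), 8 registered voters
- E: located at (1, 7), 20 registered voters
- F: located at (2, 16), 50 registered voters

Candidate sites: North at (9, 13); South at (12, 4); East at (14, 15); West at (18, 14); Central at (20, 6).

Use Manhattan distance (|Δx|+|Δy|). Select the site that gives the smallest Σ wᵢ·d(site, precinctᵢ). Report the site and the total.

Total weighted distance at each candidate:
  North (9, 13): total = 1908
  South (12, 4): total = 3558
  East (14, 15): total = 2879
  West (18, 14): total = 3778
  Central (20, 6): total = 4836
Minimum is at North with total 1908 blocks.

North, total 1908 blocks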